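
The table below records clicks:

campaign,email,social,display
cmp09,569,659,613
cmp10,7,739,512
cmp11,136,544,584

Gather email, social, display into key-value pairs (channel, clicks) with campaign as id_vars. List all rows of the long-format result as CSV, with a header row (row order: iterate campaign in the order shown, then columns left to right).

campaign,channel,clicks
cmp09,email,569
cmp09,social,659
cmp09,display,613
cmp10,email,7
cmp10,social,739
cmp10,display,512
cmp11,email,136
cmp11,social,544
cmp11,display,584

Each (campaign, column) pair becomes one row: 3 × 3 = 9 rows.
For example, (cmp09, email) → clicks=569.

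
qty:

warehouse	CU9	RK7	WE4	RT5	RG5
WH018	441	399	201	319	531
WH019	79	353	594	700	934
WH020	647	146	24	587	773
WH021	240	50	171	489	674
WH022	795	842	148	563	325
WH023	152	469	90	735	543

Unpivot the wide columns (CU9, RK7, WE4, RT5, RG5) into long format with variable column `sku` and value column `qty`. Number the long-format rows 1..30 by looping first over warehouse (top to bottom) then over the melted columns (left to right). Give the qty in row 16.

240

30 rows total (6 × 5). Row 16: index ⌊(16-1)/5⌋ = 3 into warehouse → WH021; (16-1) mod 5 = 0 into the melted columns → CU9.
So row 16 is (WH021, CU9, 240); qty = 240.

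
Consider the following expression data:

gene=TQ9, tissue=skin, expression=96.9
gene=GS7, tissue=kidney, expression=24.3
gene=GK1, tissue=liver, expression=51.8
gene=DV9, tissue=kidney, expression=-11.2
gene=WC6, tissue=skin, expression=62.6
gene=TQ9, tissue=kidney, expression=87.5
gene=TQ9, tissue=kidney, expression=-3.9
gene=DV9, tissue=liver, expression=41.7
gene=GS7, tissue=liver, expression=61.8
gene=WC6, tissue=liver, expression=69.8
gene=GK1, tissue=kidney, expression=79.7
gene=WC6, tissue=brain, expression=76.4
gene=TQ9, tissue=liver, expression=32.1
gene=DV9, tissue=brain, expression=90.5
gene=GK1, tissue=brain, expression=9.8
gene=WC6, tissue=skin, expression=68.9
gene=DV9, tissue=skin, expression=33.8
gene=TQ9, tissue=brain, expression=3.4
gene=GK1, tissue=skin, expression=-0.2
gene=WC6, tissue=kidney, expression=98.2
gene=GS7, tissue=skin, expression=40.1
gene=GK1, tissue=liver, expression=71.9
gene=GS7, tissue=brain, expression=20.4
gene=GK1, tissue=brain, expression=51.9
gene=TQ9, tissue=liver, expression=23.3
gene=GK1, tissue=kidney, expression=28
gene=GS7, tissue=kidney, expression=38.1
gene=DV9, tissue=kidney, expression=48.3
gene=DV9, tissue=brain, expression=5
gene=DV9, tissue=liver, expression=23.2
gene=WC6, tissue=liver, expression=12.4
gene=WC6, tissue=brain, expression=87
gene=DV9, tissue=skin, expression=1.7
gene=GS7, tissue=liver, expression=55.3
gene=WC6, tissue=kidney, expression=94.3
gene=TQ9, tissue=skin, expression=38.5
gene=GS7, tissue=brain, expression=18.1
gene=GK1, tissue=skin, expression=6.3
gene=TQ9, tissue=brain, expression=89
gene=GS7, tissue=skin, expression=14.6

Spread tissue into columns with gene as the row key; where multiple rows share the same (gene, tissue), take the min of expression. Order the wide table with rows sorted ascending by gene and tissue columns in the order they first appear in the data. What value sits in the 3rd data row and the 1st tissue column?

With rows sorted ascending by gene, row 3 is gene=GS7. tissue columns in first-appearance order: skin, kidney, liver, brain; column 1 is skin.
Long rows with gene=GS7, tissue=skin: min(40.1, 14.6) = 14.6.

14.6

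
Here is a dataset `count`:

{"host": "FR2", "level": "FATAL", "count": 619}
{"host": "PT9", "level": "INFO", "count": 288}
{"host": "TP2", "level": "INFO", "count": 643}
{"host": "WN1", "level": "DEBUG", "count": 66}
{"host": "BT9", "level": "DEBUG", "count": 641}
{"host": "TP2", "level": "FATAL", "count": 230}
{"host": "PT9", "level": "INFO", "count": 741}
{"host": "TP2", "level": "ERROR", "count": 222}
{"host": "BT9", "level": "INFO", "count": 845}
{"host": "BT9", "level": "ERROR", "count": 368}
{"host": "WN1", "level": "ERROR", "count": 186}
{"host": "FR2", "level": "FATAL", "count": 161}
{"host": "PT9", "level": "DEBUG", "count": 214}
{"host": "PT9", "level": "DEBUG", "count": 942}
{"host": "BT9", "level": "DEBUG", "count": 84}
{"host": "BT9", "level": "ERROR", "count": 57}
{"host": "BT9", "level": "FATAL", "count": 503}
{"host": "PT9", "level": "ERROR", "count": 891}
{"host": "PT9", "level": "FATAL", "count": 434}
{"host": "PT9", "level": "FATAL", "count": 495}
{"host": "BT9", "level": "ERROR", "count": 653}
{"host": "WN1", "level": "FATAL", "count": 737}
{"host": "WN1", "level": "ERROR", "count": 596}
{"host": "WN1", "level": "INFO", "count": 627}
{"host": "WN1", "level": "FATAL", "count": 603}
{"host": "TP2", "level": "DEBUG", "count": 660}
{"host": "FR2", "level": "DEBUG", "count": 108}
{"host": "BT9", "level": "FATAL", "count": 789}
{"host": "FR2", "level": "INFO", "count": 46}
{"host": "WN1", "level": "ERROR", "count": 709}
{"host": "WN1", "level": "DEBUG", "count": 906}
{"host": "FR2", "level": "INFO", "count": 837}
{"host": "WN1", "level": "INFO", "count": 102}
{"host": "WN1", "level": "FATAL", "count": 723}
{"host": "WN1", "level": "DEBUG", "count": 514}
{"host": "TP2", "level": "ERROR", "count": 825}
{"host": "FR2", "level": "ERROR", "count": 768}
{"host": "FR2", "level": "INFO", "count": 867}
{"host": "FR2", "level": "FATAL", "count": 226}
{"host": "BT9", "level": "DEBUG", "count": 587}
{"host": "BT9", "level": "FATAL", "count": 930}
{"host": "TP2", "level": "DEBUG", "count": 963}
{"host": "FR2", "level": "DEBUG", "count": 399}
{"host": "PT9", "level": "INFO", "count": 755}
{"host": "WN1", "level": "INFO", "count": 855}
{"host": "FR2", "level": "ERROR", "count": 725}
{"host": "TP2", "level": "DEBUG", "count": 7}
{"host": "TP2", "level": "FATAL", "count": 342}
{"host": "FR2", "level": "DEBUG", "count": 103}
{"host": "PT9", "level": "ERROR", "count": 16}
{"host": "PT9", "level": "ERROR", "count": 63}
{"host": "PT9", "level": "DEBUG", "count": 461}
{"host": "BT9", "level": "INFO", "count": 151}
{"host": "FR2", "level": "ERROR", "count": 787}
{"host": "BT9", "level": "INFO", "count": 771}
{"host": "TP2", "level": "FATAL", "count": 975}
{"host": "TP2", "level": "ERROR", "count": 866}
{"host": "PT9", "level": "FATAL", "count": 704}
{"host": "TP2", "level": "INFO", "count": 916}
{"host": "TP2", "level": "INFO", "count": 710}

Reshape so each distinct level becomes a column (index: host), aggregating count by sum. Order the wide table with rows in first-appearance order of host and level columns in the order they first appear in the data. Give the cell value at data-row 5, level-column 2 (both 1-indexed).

1767

With rows in first-appearance order of host, row 5 is host=BT9. level columns in first-appearance order: FATAL, INFO, DEBUG, ERROR; column 2 is INFO.
Long rows with host=BT9, level=INFO: 845 + 151 + 771 = 1767.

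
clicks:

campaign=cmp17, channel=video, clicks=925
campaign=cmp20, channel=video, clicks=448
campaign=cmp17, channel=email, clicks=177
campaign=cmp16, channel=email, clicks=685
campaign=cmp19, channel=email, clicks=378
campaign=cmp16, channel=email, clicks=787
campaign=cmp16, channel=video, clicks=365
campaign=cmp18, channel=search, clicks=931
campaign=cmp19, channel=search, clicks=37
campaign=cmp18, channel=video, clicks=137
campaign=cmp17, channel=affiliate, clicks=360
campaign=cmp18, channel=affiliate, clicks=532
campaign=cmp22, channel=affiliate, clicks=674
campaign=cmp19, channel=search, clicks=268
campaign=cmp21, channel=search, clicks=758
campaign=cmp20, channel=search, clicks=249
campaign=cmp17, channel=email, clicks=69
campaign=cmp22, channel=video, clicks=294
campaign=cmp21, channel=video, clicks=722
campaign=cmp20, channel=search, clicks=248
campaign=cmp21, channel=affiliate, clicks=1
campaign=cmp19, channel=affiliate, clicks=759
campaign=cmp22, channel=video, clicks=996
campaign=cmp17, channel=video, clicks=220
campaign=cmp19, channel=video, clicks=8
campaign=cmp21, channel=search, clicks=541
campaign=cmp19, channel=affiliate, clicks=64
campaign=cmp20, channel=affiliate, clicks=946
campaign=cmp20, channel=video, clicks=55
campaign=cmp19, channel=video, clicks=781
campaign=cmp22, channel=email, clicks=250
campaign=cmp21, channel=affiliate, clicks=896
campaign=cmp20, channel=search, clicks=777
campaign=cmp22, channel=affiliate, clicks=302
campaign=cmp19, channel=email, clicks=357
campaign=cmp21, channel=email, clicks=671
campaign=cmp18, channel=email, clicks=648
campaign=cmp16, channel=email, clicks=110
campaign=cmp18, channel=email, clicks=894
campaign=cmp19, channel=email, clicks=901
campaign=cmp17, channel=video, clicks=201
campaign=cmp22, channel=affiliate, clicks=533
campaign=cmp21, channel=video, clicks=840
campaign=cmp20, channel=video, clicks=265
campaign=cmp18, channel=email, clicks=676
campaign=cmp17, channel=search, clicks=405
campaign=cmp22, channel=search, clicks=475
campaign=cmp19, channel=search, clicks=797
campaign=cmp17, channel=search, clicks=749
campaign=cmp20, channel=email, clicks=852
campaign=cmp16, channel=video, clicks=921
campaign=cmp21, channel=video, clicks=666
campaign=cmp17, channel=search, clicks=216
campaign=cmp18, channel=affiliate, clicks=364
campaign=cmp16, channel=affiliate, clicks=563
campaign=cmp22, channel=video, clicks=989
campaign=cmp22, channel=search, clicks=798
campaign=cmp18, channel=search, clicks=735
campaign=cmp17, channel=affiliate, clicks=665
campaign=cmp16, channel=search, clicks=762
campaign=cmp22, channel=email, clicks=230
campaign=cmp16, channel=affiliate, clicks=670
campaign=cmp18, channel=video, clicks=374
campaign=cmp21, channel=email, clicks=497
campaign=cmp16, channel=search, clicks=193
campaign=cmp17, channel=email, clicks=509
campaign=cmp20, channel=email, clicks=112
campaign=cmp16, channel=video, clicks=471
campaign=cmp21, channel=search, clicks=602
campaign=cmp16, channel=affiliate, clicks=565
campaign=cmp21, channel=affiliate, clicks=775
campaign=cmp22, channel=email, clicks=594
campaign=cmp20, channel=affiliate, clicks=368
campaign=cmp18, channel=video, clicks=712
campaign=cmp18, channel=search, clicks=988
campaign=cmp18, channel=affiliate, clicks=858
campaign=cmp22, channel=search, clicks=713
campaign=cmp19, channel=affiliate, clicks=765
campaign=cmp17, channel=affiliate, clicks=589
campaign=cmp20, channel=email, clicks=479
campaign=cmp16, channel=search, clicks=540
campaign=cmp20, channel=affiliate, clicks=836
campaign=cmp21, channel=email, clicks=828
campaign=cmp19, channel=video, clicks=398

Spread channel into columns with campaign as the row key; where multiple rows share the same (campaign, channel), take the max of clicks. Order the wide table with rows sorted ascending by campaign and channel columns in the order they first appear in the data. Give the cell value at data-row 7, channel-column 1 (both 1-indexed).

With rows sorted ascending by campaign, row 7 is campaign=cmp22. channel columns in first-appearance order: video, email, search, affiliate; column 1 is video.
Long rows with campaign=cmp22, channel=video: max(294, 996, 989) = 996.

996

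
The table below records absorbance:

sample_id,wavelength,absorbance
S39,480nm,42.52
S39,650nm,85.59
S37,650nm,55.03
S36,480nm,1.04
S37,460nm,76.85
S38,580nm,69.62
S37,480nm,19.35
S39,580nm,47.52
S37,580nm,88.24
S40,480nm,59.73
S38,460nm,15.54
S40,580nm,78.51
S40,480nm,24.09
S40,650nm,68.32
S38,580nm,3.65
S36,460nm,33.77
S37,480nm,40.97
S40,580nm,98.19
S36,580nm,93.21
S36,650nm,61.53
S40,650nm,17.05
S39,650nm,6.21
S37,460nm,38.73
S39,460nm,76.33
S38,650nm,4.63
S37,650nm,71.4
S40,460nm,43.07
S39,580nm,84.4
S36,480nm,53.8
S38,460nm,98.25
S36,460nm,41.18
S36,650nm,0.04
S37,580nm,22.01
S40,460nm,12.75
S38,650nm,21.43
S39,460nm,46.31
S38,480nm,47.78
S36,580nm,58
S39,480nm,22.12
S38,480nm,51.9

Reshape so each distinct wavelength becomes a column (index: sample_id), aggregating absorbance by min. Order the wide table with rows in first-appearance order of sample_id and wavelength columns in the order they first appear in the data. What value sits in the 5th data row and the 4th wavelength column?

With rows in first-appearance order of sample_id, row 5 is sample_id=S40. wavelength columns in first-appearance order: 480nm, 650nm, 460nm, 580nm; column 4 is 580nm.
Long rows with sample_id=S40, wavelength=580nm: min(78.51, 98.19) = 78.51.

78.51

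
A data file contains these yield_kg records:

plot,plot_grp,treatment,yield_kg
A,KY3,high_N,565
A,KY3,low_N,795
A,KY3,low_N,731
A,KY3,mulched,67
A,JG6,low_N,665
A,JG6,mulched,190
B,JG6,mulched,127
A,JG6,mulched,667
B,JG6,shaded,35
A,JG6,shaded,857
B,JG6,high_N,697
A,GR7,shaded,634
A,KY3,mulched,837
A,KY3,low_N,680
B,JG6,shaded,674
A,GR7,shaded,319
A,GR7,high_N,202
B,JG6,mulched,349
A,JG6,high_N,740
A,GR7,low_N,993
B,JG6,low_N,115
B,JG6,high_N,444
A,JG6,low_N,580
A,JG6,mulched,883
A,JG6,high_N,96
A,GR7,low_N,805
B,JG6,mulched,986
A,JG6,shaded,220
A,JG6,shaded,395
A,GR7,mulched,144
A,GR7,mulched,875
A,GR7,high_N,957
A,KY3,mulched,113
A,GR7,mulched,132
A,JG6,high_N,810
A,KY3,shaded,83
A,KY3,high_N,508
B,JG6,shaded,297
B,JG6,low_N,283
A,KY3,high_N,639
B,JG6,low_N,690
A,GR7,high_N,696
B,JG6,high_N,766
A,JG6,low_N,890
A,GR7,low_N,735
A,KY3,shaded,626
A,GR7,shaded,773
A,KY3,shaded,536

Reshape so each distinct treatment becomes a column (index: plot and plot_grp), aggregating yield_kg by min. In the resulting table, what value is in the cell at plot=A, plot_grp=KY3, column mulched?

67

Rows with plot=A, plot_grp=KY3 and treatment=mulched: yield_kg values are 67, 837, 113.
min(67, 837, 113) = 67.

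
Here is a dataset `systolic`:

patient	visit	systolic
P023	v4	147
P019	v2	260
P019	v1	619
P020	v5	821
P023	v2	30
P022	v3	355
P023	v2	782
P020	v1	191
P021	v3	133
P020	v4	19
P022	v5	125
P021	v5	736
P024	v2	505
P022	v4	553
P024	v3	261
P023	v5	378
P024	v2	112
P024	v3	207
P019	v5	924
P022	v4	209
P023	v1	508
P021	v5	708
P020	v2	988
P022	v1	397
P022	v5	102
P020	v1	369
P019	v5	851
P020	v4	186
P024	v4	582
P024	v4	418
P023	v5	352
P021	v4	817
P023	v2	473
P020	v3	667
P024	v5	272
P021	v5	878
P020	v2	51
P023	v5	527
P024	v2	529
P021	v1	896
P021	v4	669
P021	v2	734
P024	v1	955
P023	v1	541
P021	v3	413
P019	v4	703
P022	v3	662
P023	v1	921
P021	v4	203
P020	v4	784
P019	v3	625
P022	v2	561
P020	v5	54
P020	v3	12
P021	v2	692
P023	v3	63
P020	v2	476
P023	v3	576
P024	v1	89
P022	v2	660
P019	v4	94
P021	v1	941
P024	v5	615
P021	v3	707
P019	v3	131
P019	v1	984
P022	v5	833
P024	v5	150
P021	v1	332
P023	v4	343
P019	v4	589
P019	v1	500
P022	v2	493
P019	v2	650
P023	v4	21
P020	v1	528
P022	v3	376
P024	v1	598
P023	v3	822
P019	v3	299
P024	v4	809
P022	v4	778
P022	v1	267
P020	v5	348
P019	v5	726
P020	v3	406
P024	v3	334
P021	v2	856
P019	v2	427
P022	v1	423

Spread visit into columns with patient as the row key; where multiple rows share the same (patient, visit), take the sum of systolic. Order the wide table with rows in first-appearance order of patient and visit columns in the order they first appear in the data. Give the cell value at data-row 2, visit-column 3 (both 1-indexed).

With rows in first-appearance order of patient, row 2 is patient=P019. visit columns in first-appearance order: v4, v2, v1, v5, v3; column 3 is v1.
Long rows with patient=P019, visit=v1: 619 + 984 + 500 = 2103.

2103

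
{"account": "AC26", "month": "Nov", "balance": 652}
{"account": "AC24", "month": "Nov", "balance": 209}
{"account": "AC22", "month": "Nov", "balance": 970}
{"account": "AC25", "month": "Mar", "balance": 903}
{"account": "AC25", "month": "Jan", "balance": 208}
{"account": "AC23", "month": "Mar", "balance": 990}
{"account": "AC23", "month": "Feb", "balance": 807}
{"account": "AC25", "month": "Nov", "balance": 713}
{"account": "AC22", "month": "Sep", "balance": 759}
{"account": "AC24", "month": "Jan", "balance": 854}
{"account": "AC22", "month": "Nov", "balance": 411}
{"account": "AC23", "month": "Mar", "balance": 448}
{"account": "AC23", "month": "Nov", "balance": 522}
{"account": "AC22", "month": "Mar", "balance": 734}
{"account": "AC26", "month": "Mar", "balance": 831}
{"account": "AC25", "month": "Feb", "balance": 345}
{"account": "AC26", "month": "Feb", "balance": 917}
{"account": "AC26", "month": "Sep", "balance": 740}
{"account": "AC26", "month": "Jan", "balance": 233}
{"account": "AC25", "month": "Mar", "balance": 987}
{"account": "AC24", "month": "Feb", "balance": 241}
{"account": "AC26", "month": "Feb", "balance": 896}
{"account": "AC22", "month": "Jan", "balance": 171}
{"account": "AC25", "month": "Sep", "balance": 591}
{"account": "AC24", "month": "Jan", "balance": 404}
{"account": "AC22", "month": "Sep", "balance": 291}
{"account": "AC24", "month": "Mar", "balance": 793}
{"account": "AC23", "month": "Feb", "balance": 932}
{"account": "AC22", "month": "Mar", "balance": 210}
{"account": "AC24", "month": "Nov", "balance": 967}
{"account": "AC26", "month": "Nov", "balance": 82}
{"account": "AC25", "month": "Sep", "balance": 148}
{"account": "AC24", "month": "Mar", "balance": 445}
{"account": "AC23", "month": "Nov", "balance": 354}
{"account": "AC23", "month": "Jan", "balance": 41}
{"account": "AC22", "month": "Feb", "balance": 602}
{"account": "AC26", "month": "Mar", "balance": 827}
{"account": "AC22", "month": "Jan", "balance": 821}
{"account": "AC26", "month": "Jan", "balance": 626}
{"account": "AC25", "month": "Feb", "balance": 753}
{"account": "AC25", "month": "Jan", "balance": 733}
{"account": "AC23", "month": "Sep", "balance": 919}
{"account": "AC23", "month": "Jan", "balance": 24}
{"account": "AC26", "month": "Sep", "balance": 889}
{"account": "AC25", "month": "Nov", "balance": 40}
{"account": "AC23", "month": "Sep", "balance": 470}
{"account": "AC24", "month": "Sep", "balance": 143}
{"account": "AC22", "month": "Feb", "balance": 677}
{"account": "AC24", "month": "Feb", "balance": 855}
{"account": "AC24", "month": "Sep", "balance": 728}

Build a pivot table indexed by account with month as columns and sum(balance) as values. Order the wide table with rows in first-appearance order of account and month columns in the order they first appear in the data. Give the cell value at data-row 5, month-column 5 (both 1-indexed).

1389

With rows in first-appearance order of account, row 5 is account=AC23. month columns in first-appearance order: Nov, Mar, Jan, Feb, Sep; column 5 is Sep.
Long rows with account=AC23, month=Sep: 919 + 470 = 1389.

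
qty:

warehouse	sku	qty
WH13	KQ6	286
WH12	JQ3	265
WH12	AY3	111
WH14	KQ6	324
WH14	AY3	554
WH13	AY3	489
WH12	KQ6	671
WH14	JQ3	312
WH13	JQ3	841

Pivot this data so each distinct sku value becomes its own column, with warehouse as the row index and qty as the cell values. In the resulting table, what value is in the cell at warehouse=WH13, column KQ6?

Wide layout: rows indexed by warehouse, columns are the 3 distinct sku values (KQ6, JQ3, AY3).
Cell (warehouse=WH13, sku=KQ6) draws from the long row where warehouse=WH13 and sku=KQ6, which has qty=286.

286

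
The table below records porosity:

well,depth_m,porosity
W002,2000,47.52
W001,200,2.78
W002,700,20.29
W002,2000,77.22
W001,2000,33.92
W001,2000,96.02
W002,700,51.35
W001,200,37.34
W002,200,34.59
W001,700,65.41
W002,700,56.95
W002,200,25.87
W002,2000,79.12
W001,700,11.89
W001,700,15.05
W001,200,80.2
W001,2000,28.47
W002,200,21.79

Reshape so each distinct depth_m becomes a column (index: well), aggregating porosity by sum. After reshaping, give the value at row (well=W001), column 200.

Rows with well=W001 and depth_m=200: porosity values are 2.78, 37.34, 80.2.
2.78 + 37.34 + 80.2 = 120.32.

120.32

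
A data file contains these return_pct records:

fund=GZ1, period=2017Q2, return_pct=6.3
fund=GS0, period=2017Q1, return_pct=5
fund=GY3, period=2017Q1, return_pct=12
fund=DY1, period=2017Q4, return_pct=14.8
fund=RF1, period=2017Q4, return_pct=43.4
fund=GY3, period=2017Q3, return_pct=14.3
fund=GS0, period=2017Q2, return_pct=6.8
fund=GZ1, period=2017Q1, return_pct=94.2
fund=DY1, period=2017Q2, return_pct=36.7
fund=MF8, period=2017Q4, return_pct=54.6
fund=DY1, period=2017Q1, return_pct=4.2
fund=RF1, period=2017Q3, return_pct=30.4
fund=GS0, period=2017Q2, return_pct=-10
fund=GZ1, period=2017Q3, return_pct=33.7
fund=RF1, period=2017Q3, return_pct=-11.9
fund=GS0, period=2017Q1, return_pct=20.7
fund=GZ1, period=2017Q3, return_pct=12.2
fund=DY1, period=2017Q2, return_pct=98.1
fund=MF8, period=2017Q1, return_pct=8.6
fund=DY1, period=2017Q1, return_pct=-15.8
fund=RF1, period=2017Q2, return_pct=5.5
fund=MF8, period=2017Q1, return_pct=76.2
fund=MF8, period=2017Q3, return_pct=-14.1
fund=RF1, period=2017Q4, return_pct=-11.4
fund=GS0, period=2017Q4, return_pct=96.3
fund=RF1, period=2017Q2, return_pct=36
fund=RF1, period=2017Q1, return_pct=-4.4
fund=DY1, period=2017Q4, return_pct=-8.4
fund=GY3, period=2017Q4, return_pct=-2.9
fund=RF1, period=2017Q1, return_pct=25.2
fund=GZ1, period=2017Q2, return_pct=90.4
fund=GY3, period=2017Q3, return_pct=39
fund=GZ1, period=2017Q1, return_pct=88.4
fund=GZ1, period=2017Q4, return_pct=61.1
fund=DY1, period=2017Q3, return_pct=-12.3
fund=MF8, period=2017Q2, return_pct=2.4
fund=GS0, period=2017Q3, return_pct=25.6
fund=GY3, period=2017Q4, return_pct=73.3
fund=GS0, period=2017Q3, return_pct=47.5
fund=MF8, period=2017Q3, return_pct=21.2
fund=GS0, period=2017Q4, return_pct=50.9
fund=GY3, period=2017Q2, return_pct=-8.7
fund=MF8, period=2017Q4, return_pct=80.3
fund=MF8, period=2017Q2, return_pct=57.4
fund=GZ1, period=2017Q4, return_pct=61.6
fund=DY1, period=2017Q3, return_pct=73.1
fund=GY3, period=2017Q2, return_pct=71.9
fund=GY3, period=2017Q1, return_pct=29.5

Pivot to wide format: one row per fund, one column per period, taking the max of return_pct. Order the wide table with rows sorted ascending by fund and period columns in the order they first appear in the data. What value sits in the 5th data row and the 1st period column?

With rows sorted ascending by fund, row 5 is fund=MF8. period columns in first-appearance order: 2017Q2, 2017Q1, 2017Q4, 2017Q3; column 1 is 2017Q2.
Long rows with fund=MF8, period=2017Q2: max(2.4, 57.4) = 57.4.

57.4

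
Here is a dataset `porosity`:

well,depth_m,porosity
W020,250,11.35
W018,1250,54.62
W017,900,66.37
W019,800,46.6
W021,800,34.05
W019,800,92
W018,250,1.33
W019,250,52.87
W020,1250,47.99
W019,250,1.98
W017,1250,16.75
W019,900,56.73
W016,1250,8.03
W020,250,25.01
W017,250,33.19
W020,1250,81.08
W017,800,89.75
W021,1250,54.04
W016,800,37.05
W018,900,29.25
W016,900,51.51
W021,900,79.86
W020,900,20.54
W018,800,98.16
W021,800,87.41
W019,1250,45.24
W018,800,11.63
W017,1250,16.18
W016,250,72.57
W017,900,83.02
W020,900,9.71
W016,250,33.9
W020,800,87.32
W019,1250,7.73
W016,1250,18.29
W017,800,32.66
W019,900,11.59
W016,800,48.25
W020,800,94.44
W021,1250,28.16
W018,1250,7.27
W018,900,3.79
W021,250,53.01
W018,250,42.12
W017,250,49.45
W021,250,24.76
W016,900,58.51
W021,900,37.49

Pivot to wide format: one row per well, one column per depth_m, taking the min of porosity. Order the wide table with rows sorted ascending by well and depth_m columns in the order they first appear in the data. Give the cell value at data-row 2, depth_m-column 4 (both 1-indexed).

32.66

With rows sorted ascending by well, row 2 is well=W017. depth_m columns in first-appearance order: 250, 1250, 900, 800; column 4 is 800.
Long rows with well=W017, depth_m=800: min(89.75, 32.66) = 32.66.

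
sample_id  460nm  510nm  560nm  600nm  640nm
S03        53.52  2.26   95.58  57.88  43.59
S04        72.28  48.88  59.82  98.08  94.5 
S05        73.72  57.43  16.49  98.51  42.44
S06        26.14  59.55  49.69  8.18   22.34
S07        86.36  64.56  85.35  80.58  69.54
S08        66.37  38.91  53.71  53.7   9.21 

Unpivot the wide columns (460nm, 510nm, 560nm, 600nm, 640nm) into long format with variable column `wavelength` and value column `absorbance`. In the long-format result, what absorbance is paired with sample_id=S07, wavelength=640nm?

Unpivoting turns each (sample_id, wide-column) pair into one long row.
The wide cell at row S07, column 640nm holds 69.54, so the long row (S07, 640nm) has absorbance=69.54.

69.54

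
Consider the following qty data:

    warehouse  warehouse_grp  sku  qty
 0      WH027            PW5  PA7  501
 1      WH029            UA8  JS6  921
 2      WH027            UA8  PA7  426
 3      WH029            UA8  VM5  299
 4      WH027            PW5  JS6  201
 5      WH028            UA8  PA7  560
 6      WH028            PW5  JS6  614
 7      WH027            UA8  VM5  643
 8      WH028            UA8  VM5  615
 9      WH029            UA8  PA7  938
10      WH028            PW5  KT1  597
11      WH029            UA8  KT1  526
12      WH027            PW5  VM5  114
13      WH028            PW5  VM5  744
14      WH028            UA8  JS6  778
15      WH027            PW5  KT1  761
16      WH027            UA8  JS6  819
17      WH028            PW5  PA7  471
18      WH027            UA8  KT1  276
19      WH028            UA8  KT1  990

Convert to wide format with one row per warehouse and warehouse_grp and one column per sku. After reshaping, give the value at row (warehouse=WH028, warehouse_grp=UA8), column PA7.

Wide layout: rows indexed by warehouse and warehouse_grp, columns are the 4 distinct sku values (PA7, JS6, VM5, KT1).
Cell (warehouse=WH028, warehouse_grp=UA8, sku=PA7) draws from the long row where warehouse=WH028, warehouse_grp=UA8 and sku=PA7, which has qty=560.

560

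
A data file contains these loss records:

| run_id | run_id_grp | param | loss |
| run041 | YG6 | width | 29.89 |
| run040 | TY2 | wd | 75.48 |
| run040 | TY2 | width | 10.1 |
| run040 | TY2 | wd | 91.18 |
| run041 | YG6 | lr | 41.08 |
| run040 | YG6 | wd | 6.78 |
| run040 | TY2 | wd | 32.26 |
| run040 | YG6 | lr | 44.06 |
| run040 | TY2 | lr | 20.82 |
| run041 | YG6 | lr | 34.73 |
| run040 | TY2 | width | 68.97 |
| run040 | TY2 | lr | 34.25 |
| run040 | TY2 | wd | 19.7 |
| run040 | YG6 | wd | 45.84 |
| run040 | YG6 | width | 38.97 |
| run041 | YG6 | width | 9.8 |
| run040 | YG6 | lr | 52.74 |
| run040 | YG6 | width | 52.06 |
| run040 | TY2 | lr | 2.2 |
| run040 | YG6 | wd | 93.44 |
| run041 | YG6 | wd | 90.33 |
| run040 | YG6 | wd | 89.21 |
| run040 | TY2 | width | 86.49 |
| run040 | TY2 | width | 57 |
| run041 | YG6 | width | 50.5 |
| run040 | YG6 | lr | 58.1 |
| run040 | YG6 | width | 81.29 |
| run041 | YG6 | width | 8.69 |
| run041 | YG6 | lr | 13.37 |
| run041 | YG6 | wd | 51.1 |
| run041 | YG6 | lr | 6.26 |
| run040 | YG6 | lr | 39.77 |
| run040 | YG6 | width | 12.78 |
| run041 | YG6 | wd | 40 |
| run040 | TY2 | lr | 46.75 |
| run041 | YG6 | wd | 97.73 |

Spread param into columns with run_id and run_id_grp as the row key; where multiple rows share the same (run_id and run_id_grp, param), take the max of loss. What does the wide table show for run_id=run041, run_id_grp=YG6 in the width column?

50.5

Rows with run_id=run041, run_id_grp=YG6 and param=width: loss values are 29.89, 9.8, 50.5, 8.69.
max(29.89, 9.8, 50.5, 8.69) = 50.5.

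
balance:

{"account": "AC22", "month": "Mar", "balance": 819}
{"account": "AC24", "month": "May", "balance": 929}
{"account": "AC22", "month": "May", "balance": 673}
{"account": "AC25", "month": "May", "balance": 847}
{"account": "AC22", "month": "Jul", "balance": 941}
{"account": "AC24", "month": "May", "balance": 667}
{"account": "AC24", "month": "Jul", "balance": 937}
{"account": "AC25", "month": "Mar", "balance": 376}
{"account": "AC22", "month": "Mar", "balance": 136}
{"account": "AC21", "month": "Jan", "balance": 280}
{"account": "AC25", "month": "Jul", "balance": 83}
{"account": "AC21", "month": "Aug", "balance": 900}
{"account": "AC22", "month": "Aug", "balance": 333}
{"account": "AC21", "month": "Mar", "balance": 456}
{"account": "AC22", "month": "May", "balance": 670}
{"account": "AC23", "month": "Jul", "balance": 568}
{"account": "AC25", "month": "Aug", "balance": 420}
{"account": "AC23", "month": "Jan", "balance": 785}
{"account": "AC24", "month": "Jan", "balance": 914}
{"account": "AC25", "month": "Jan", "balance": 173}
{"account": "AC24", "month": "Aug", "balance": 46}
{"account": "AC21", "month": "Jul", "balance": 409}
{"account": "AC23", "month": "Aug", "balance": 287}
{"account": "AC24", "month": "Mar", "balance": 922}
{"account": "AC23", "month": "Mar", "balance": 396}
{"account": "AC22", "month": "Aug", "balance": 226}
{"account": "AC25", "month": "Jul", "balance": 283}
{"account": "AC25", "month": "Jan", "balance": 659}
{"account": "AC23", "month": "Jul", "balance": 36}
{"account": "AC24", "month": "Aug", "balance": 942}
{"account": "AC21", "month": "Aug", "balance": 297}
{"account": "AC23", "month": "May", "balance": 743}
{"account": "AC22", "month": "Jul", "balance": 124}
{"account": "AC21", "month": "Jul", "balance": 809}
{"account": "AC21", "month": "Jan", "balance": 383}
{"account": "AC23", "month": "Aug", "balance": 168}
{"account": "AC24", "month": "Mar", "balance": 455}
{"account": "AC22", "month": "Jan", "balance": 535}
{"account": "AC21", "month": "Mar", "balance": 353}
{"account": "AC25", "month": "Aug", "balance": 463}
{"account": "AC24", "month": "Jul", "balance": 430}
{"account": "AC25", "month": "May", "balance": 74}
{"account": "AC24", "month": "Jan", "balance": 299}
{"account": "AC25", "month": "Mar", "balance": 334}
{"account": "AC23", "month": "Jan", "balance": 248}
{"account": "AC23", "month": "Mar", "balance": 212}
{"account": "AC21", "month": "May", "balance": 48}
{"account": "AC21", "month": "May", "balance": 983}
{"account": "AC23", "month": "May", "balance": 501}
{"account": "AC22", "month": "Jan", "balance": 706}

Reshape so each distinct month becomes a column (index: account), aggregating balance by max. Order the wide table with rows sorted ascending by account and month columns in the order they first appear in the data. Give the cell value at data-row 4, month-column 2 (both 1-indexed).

With rows sorted ascending by account, row 4 is account=AC24. month columns in first-appearance order: Mar, May, Jul, Jan, Aug; column 2 is May.
Long rows with account=AC24, month=May: max(929, 667) = 929.

929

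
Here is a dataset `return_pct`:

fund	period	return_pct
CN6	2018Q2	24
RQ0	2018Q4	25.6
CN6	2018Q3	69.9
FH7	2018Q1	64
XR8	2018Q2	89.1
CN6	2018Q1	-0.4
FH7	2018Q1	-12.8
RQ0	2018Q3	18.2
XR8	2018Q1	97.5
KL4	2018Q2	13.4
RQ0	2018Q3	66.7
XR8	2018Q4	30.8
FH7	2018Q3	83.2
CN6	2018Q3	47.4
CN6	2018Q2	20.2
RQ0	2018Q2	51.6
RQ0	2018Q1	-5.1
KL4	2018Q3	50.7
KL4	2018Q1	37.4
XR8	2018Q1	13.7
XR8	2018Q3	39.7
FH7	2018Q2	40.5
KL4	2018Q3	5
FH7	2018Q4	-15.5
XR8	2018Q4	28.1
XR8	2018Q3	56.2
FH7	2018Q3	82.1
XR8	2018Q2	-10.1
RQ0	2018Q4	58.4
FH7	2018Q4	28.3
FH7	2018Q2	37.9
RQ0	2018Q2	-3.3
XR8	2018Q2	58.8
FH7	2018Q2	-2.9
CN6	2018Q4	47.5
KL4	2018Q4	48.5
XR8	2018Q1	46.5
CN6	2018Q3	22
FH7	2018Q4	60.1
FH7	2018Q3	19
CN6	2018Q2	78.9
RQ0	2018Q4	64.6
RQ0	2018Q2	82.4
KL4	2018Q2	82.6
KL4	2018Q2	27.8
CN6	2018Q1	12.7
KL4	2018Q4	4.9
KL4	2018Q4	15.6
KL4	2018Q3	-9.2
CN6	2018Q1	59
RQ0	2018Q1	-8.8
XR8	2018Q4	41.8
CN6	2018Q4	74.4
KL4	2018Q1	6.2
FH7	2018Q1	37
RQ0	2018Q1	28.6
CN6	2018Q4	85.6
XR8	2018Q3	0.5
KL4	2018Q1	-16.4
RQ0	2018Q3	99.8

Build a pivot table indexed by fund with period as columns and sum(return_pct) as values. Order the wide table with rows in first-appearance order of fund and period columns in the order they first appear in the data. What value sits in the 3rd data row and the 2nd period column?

With rows in first-appearance order of fund, row 3 is fund=FH7. period columns in first-appearance order: 2018Q2, 2018Q4, 2018Q3, 2018Q1; column 2 is 2018Q4.
Long rows with fund=FH7, period=2018Q4: -15.5 + 28.3 + 60.1 = 72.9.

72.9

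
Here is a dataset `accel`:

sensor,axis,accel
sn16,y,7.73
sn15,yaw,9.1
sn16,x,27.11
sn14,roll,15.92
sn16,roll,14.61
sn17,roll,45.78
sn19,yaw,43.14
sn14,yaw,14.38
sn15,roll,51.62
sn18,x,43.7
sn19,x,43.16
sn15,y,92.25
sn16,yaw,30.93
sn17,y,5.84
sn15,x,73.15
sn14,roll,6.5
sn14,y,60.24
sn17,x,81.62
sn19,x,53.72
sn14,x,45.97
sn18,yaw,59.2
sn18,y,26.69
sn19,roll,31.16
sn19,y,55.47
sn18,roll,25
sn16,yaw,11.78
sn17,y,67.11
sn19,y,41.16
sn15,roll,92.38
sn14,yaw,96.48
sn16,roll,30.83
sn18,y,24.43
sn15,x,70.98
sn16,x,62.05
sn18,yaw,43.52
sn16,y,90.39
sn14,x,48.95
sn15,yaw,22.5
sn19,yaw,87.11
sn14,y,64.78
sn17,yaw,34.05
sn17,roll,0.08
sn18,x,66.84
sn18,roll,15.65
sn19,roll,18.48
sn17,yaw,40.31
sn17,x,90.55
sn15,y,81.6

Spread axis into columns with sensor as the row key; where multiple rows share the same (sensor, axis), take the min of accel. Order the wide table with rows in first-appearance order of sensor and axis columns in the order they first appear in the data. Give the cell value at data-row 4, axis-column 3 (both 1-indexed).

With rows in first-appearance order of sensor, row 4 is sensor=sn17. axis columns in first-appearance order: y, yaw, x, roll; column 3 is x.
Long rows with sensor=sn17, axis=x: min(81.62, 90.55) = 81.62.

81.62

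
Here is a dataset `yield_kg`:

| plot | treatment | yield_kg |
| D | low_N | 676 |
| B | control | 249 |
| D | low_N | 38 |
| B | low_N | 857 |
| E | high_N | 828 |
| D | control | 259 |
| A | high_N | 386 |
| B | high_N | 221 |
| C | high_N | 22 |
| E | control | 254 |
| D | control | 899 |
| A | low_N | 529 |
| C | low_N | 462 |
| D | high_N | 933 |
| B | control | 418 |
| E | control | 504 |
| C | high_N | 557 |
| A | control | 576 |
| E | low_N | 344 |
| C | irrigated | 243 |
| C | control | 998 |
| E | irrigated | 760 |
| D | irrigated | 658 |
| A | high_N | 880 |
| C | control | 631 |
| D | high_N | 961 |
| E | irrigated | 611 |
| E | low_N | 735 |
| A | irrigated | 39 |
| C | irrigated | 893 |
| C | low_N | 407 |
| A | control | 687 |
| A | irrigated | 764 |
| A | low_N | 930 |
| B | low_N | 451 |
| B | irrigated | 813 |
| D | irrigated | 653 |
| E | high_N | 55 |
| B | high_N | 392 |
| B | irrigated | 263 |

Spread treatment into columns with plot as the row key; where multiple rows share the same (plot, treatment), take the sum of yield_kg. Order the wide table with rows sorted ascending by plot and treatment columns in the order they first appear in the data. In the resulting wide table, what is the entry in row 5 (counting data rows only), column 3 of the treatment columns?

883

With rows sorted ascending by plot, row 5 is plot=E. treatment columns in first-appearance order: low_N, control, high_N, irrigated; column 3 is high_N.
Long rows with plot=E, treatment=high_N: 828 + 55 = 883.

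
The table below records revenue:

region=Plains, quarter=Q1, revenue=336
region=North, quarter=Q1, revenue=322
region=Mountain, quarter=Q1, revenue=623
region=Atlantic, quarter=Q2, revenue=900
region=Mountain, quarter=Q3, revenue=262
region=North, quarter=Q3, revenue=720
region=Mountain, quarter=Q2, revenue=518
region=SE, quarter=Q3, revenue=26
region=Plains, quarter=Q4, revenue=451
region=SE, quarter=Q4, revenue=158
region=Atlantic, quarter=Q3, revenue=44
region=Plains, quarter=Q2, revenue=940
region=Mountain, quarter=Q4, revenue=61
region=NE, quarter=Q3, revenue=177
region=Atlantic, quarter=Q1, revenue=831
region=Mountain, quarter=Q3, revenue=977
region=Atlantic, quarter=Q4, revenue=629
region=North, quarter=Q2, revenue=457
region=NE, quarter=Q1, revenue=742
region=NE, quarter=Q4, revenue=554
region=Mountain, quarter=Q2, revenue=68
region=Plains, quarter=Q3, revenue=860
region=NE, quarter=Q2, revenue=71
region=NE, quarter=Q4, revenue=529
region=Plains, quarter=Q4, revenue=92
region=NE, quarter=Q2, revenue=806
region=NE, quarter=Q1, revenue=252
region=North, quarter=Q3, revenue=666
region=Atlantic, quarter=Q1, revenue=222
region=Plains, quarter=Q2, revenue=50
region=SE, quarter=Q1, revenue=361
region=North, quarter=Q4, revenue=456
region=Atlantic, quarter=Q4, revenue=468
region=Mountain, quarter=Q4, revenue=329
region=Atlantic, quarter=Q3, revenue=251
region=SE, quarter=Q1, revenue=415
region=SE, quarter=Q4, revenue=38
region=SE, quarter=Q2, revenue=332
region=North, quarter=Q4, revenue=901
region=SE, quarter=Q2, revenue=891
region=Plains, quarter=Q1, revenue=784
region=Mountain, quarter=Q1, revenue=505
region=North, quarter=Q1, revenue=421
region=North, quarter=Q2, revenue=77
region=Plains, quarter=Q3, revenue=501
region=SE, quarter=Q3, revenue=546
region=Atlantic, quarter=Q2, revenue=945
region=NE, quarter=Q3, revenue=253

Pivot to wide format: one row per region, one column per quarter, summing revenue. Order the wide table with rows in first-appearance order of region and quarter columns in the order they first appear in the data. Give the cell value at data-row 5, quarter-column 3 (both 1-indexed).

572

With rows in first-appearance order of region, row 5 is region=SE. quarter columns in first-appearance order: Q1, Q2, Q3, Q4; column 3 is Q3.
Long rows with region=SE, quarter=Q3: 26 + 546 = 572.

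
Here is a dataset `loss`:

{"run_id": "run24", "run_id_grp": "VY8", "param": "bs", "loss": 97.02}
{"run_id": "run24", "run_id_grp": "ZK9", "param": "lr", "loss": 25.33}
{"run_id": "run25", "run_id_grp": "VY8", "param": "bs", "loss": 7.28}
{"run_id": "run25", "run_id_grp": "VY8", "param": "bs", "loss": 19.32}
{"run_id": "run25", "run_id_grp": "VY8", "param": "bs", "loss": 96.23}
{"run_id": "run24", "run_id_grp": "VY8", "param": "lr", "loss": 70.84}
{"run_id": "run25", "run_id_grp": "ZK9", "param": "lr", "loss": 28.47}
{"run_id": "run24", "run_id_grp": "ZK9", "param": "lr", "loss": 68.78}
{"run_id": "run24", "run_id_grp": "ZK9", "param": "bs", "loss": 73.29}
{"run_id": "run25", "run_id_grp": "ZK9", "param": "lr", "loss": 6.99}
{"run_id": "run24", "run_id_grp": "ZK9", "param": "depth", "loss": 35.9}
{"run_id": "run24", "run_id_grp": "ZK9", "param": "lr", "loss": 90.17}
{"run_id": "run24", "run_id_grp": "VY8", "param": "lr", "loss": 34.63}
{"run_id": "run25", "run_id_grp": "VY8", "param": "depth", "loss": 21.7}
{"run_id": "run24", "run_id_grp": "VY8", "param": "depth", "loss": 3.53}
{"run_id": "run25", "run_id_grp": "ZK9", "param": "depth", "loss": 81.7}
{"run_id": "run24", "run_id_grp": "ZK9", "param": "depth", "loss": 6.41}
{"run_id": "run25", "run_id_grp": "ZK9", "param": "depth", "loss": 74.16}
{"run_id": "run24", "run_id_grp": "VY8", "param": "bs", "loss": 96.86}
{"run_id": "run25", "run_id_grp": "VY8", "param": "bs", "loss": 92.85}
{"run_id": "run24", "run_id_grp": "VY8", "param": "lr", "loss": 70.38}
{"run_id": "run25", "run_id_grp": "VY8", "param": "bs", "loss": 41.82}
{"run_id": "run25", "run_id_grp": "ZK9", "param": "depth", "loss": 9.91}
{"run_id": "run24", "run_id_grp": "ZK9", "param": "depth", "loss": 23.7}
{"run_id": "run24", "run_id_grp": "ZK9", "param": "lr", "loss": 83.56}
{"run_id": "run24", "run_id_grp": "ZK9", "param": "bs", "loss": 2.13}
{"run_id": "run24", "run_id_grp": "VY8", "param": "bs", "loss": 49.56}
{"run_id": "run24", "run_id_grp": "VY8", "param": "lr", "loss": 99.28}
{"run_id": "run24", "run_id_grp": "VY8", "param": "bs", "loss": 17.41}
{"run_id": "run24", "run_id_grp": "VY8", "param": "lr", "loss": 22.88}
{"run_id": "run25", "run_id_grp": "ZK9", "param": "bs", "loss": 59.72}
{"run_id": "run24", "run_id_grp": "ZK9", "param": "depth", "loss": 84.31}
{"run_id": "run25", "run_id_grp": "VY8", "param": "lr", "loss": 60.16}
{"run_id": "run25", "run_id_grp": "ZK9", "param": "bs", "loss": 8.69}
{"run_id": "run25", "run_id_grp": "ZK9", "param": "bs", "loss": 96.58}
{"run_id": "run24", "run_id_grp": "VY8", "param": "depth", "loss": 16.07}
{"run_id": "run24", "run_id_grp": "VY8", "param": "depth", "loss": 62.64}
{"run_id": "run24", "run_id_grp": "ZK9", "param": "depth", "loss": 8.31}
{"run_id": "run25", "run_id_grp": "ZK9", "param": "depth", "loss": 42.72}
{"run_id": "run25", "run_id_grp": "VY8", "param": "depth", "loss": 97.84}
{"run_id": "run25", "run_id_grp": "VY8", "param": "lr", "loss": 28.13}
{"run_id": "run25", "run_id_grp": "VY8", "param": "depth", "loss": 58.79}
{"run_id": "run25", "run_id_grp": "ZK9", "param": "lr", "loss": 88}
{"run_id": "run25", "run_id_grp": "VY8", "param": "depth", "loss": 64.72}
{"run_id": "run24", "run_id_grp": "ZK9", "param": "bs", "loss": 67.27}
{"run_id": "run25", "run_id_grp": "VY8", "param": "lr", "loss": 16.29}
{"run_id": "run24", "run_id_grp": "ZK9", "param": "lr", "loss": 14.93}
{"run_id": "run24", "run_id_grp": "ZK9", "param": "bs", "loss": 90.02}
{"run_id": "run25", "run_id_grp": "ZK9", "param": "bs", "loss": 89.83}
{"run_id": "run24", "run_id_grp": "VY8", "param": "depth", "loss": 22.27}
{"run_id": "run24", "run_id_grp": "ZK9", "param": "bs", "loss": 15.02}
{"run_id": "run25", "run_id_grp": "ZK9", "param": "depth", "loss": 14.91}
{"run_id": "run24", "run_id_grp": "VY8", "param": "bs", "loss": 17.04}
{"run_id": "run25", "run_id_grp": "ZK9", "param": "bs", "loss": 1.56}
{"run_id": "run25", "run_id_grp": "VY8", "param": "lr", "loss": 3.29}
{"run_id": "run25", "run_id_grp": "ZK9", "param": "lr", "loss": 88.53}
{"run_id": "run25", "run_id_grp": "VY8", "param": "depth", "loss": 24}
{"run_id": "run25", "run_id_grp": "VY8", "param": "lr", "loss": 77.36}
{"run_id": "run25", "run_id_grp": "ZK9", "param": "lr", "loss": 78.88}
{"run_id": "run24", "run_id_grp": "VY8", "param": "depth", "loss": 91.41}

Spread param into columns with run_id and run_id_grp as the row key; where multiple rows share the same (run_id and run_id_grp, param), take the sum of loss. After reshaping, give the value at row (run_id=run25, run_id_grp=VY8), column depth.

267.05

Rows with run_id=run25, run_id_grp=VY8 and param=depth: loss values are 21.7, 97.84, 58.79, 64.72, 24.
21.7 + 97.84 + 58.79 + 64.72 + 24 = 267.05.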